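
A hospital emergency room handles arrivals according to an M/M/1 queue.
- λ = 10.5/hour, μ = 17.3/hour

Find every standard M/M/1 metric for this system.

Step 1: ρ = λ/μ = 10.5/17.3 = 0.6069
Step 2: L = λ/(μ-λ) = 10.5/6.80 = 1.5441
Step 3: Lq = λ²/(μ(μ-λ)) = 110.25/(17.3×6.80) = 0.9372
Step 4: W = 1/(μ-λ) = 1/6.80 = 0.14706
Step 5: Wq = λ/(μ(μ-λ)) = 10.5/(17.3×6.80) = 0.08926
Step 6: P(0) = 1-ρ = 0.3931
Verify: L = λW = 10.5×0.14706 = 1.5441 ✔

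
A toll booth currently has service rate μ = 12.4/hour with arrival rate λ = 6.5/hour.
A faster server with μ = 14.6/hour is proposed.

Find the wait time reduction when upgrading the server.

System 1: ρ₁ = 6.5/12.4 = 0.5242, W₁ = 1/(12.4-6.5) = 0.16949
System 2: ρ₂ = 6.5/14.6 = 0.4452, W₂ = 1/(14.6-6.5) = 0.12346
Improvement: (W₁-W₂)/W₁ = (0.16949-0.12346)/0.16949 = 27.16%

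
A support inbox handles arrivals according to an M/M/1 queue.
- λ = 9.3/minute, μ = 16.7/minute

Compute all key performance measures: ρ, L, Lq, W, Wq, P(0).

Step 1: ρ = λ/μ = 9.3/16.7 = 0.5569
Step 2: L = λ/(μ-λ) = 9.3/7.40 = 1.2568
Step 3: Lq = λ²/(μ(μ-λ)) = 86.49/(16.7×7.40) = 0.6999
Step 4: W = 1/(μ-λ) = 1/7.40 = 0.13514
Step 5: Wq = λ/(μ(μ-λ)) = 9.3/(16.7×7.40) = 0.07525
Step 6: P(0) = 1-ρ = 0.4431
Verify: L = λW = 9.3×0.13514 = 1.2568 ✔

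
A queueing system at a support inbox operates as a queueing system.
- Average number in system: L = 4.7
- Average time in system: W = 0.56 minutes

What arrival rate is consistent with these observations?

Little's Law: L = λW, so λ = L/W
λ = 4.7/0.56 = 8.3929 emails/minute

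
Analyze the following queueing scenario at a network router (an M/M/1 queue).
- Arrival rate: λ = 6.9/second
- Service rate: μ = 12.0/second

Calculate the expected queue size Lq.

ρ = λ/μ = 6.9/12.0 = 0.5750
For M/M/1: Lq = λ²/(μ(μ-λ))
Lq = 47.61/(12.0 × 5.10)
Lq = 0.7779 packets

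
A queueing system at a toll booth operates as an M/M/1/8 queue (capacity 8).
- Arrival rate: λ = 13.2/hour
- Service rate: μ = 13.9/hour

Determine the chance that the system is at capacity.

ρ = λ/μ = 13.2/13.9 = 0.94964
P₀ = (1-ρ)/(1-ρ^(K+1)) = (1-0.94964)/(1-0.94964^9) = 0.05036/0.3719 = 0.1354
P_K = P₀×ρ^K = 0.13541 × 0.94964^8 = 0.13541 × 0.66141 = 0.08956
Blocking probability = 8.96%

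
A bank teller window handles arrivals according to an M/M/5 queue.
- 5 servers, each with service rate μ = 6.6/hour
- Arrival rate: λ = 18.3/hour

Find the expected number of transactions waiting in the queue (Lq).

Traffic intensity: ρ = λ/(cμ) = 18.3/(5×6.6) = 0.5545
Since ρ = 0.5545 < 1, system is stable.
Offered load a = λ/μ = cρ = 18.3/6.6 = 2.7727
P₀ = [ Σₙ₌₀^4 aⁿ/n! + a^5/(5!(1-ρ)) ]⁻¹
Σ = a^0/0! + a^1/1! + a^2/2! + a^3/3! + a^4/4! = 1.00000 + 2.77273 + 3.84401 + 3.55280 + 2.46273 = 13.6323
a^5/(5!(1-ρ)) = 163.8837/(120 × 0.44545) = 3.0659
P₀ = 1/(13.6323 + 3.0659) = 0.05989
Lq = P₀·a^5·ρ / (5!(1-ρ)²) = 0.05989 × 163.8837 × 0.5545 / (120 × 0.1984) = 0.2286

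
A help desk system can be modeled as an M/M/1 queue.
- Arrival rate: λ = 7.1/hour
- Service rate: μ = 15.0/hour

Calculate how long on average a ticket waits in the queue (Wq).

First, compute utilization: ρ = λ/μ = 7.1/15.0 = 0.4733
For M/M/1: Wq = λ/(μ(μ-λ))
Wq = 7.1/(15.0 × (15.0-7.1))
Wq = 7.1/(15.0 × 7.90)
Wq = 0.05992 hours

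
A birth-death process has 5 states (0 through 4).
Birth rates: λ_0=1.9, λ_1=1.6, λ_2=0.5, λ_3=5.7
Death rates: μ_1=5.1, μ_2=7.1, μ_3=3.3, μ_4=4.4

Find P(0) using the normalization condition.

Ratios P(n)/P(0) = (λ₀···λₙ₋₁)/(μ₁···μₙ):
P(1)/P(0) = (1.9)/(5.1) = 0.37255
P(2)/P(0) = (1.9×1.6)/(5.1×7.1) = 0.083955
P(3)/P(0) = (1.9×1.6×0.5)/(5.1×7.1×3.3) = 0.012720
P(4)/P(0) = (1.9×1.6×0.5×5.7)/(5.1×7.1×3.3×4.4) = 0.016479

Normalization: ∑ P(n) = 1
P(0) × (1.0000 + 0.37255 + 0.083955 + 0.012720 + 0.016479) = 1
P(0) × 1.4857 = 1
P(0) = 1/1.4857 = 0.6731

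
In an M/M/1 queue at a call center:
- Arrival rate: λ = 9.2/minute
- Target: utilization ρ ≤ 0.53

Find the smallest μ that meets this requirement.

ρ = λ/μ, so μ = λ/ρ
μ ≥ 9.2/0.53 = 17.3585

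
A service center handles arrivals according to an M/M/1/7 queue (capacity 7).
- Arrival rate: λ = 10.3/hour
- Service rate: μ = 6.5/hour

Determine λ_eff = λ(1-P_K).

ρ = λ/μ = 10.3/6.5 = 1.58462
P₀ = (1-ρ)/(1-ρ^(K+1)) = (1-1.58462)/(1-1.58462^8) = -0.5846/-38.7559 = 0.01508
P_K = P₀×ρ^K = 0.015085 × 1.58462^7 = 0.015085 × 25.0886 = 0.3785
λ_eff = λ(1-P_K) = 10.3 × (1 - 0.378452) = 10.3 × 0.621548 = 6.4019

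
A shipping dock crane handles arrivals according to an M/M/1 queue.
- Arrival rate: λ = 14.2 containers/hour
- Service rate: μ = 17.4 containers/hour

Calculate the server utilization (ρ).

Server utilization: ρ = λ/μ
ρ = 14.2/17.4 = 0.8161
The server is busy 81.61% of the time.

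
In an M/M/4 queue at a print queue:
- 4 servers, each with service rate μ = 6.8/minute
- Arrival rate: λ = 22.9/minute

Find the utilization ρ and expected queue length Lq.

Traffic intensity: ρ = λ/(cμ) = 22.9/(4×6.8) = 0.8419
Since ρ = 0.8419 < 1, system is stable.
Offered load a = λ/μ = cρ = 22.9/6.8 = 3.3676
P₀ = [ Σₙ₌₀^3 aⁿ/n! + a^4/(4!(1-ρ)) ]⁻¹
Σ = a^0/0! + a^1/1! + a^2/2! + a^3/3! = 1.00000 + 3.36765 + 5.67052 + 6.36544 = 16.4036
a^4/(4!(1-ρ)) = 128.6193/(24 × 0.158088) = 33.8997
P₀ = 1/(16.4036 + 33.8997) = 0.01988
Lq = P₀·a^4·ρ / (4!(1-ρ)²) = 0.0198794 × 128.6193 × 0.841912 / (24 × 0.0249919) = 3.5889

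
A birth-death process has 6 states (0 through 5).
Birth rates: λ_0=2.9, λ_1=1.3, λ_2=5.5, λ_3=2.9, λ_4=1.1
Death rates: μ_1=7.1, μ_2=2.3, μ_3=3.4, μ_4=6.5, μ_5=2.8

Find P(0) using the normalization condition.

Ratios P(n)/P(0) = (λ₀···λₙ₋₁)/(μ₁···μₙ):
P(1)/P(0) = (2.9)/(7.1) = 0.40845
P(2)/P(0) = (2.9×1.3)/(7.1×2.3) = 0.23086
P(3)/P(0) = (2.9×1.3×5.5)/(7.1×2.3×3.4) = 0.37346
P(4)/P(0) = (2.9×1.3×5.5×2.9)/(7.1×2.3×3.4×6.5) = 0.16662
P(5)/P(0) = (2.9×1.3×5.5×2.9×1.1)/(7.1×2.3×3.4×6.5×2.8) = 0.065457

Normalization: ∑ P(n) = 1
P(0) × (1.0000 + 0.40845 + 0.23086 + 0.37346 + 0.16662 + 0.065457) = 1
P(0) × 2.2448 = 1
P(0) = 1/2.2448 = 0.4455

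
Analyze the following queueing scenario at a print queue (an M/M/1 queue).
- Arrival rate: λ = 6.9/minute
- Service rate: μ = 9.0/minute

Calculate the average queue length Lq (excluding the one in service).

ρ = λ/μ = 6.9/9.0 = 0.7667
For M/M/1: Lq = λ²/(μ(μ-λ))
Lq = 47.61/(9.0 × 2.10)
Lq = 2.5190 jobs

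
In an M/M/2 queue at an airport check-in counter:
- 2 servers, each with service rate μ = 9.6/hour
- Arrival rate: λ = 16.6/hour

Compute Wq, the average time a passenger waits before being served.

Traffic intensity: ρ = λ/(cμ) = 16.6/(2×9.6) = 0.8646
Since ρ = 0.8646 < 1, system is stable.
Offered load a = λ/μ = cρ = 16.6/9.6 = 1.7292
P₀ = [ Σₙ₌₀^1 aⁿ/n! + a^2/(2!(1-ρ)) ]⁻¹
Σ = a^0/0! + a^1/1! = 1.0000 + 1.7292 = 2.7292
a^2/(2!(1-ρ)) = 2.990017/(2 × 0.1354167) = 11.0401
P₀ = 1/(2.7292 + 11.0401) = 0.07263
Lq = P₀·a^2·ρ / (2!(1-ρ)²) = 0.0726257 × 2.99002 × 0.864583 / (2 × 0.0183377) = 5.1191
Wq = Lq/λ = 5.1191/16.6 = 0.3084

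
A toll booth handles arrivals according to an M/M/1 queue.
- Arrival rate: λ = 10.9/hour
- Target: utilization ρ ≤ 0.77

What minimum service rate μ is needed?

ρ = λ/μ, so μ = λ/ρ
μ ≥ 10.9/0.77 = 14.1558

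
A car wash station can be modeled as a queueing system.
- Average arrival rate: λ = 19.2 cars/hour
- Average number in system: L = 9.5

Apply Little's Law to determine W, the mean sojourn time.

Little's Law: L = λW, so W = L/λ
W = 9.5/19.2 = 0.4948 hours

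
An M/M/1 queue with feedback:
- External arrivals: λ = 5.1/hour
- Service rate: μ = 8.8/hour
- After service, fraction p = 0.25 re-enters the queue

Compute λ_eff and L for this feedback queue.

Effective arrival rate: λ_eff = λ/(1-p) = 5.1/(1-0.25) = 5.1/0.75 = 6.8000
ρ = λ_eff/μ = 6.8000/8.8 = 0.772727
L = ρ/(1-ρ) = 0.772727/(1-0.772727) = 3.4000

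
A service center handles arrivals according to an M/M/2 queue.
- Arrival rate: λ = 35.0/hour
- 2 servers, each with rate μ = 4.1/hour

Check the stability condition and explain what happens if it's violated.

Stability requires ρ = λ/(cμ) < 1
ρ = 35.0/(2 × 4.1) = 35.0/8.20 = 4.2683
Since 4.2683 ≥ 1, the system is UNSTABLE.
Need c > λ/μ = 35.0/4.1 = 8.54.
Minimum servers needed: c = 9.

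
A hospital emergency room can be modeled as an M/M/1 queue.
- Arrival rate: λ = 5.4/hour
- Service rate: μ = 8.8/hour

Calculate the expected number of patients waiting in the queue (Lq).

ρ = λ/μ = 5.4/8.8 = 0.6136
For M/M/1: Lq = λ²/(μ(μ-λ))
Lq = 29.16/(8.8 × 3.40)
Lq = 0.9746 patients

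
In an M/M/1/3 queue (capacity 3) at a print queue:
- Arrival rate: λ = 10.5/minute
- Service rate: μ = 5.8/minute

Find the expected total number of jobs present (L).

ρ = λ/μ = 10.5/5.8 = 1.8103
P₀ = (1-ρ)/(1-ρ^(K+1)) = (1-1.8103)/(1-1.8103^4) = -0.8103/-9.7399 = 0.08319
P_K = P₀×ρ^K = 0.083193 × 1.8103^3 = 0.083193 × 5.9327 = 0.4936
L = ρ[1 - (K+1)ρ^K + Kρ^(K+1)] / [(1-ρ)(1-ρ^(K+1))]
L = 1.8103 × (1 - 4×5.932690 + 3×10.73995) / ((1 - 1.8103) × (1 - 10.73995)) = 2.1766 jobs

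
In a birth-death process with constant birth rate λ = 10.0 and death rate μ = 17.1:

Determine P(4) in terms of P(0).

For constant rates: P(n)/P(0) = (λ/μ)^n
P(4)/P(0) = (10.0/17.1)^4 = 0.5848^4 = 0.1170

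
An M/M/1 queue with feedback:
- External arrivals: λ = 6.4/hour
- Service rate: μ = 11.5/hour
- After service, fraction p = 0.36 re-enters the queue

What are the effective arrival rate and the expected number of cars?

Effective arrival rate: λ_eff = λ/(1-p) = 6.4/(1-0.36) = 6.4/0.64 = 10.0000
ρ = λ_eff/μ = 10.0000/11.5 = 0.869565
L = ρ/(1-ρ) = 0.869565/(1-0.869565) = 6.6667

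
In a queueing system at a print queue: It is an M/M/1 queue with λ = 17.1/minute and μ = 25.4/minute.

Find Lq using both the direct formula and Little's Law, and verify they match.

Method 1 (direct): Lq = λ²/(μ(μ-λ)) = 292.41/(25.4 × 8.30) = 1.3870

Method 2 (Little's Law):
W = 1/(μ-λ) = 1/8.30 = 0.12048
Wq = W - 1/μ = 0.12048 - 0.039370 = 0.08111
Lq = λWq = 17.1 × 0.08111 = 1.3870 ✔ (matches Method 1)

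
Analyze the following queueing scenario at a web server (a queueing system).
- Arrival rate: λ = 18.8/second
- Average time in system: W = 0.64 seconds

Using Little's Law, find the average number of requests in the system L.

Little's Law: L = λW
L = 18.8 × 0.64 = 12.0320 requests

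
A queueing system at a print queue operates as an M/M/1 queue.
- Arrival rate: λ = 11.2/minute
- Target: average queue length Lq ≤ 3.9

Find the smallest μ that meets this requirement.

For M/M/1: Lq = λ²/(μ(μ-λ))
Need Lq ≤ 3.9, i.e. μ(μ-λ) ≥ λ²/3.9
μ² - 11.2μ - 125.44/3.9 ≥ 0  →  μ² - 11.2μ - 32.1641 ≥ 0
Quadratic formula (positive root): μ = [λ + √(λ² + 4×32.1641)]/2
Discriminant: 125.44 + 4×32.1641 = 254.0964, √254.0964 = 15.9404
μ ≥ (11.2 + 15.9404)/2 = 13.5702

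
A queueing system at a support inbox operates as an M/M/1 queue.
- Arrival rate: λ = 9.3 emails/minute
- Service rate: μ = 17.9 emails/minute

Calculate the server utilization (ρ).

Server utilization: ρ = λ/μ
ρ = 9.3/17.9 = 0.5196
The server is busy 51.96% of the time.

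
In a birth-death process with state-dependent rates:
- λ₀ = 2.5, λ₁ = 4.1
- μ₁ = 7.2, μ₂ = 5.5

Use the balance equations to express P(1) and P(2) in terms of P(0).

Balance equations:
State 0: λ₀P₀ = μ₁P₁ → P₁ = (λ₀/μ₁)P₀ = (2.5/7.2)P₀ = 0.3472P₀
State 1: P₂ = (λ₀λ₁)/(μ₁μ₂)P₀ = (2.5×4.1)/(7.2×5.5)P₀ = 0.2588P₀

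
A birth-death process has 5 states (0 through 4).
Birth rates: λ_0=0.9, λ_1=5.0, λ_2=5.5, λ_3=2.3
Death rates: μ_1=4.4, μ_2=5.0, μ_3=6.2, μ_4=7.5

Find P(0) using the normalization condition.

Ratios P(n)/P(0) = (λ₀···λₙ₋₁)/(μ₁···μₙ):
P(1)/P(0) = (0.9)/(4.4) = 0.2045
P(2)/P(0) = (0.9×5.0)/(4.4×5.0) = 0.2045
P(3)/P(0) = (0.9×5.0×5.5)/(4.4×5.0×6.2) = 0.1815
P(4)/P(0) = (0.9×5.0×5.5×2.3)/(4.4×5.0×6.2×7.5) = 0.05565

Normalization: ∑ P(n) = 1
P(0) × (1.0000 + 0.2045 + 0.2045 + 0.1815 + 0.05565) = 1
P(0) × 1.6462 = 1
P(0) = 1/1.6462 = 0.6075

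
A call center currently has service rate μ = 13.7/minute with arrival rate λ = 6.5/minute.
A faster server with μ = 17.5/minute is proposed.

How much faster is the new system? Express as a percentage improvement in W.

System 1: ρ₁ = 6.5/13.7 = 0.4745, W₁ = 1/(13.7-6.5) = 0.1389
System 2: ρ₂ = 6.5/17.5 = 0.3714, W₂ = 1/(17.5-6.5) = 0.09091
Improvement: (W₁-W₂)/W₁ = (0.1389-0.09091)/0.1389 = 34.55%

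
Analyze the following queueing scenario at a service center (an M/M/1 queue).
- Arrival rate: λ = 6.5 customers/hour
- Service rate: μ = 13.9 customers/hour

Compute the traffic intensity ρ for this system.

Server utilization: ρ = λ/μ
ρ = 6.5/13.9 = 0.4676
The server is busy 46.76% of the time.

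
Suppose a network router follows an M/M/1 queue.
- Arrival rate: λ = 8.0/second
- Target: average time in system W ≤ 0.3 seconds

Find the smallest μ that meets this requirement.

For M/M/1: W = 1/(μ-λ)
Need W ≤ 0.3, so 1/(μ-λ) ≤ 0.3
μ - λ ≥ 1/0.3 = 3.3333
μ ≥ 8.0 + 3.3333 = 11.3333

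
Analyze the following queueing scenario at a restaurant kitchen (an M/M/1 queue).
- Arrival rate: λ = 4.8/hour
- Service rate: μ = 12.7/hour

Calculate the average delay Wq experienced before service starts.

First, compute utilization: ρ = λ/μ = 4.8/12.7 = 0.3780
For M/M/1: Wq = λ/(μ(μ-λ))
Wq = 4.8/(12.7 × (12.7-4.8))
Wq = 4.8/(12.7 × 7.90)
Wq = 0.04784 hours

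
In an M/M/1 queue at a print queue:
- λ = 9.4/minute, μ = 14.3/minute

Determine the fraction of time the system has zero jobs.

ρ = λ/μ = 9.4/14.3 = 0.6573
P(0) = 1 - ρ = 1 - 0.6573 = 0.3427
The server is idle 34.27% of the time.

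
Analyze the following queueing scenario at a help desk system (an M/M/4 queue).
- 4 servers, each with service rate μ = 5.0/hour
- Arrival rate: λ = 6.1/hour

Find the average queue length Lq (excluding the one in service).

Traffic intensity: ρ = λ/(cμ) = 6.1/(4×5.0) = 0.3050
Since ρ = 0.3050 < 1, system is stable.
Offered load a = λ/μ = cρ = 6.1/5.0 = 1.2200
P₀ = [ Σₙ₌₀^3 aⁿ/n! + a^4/(4!(1-ρ)) ]⁻¹
Σ = a^0/0! + a^1/1! + a^2/2! + a^3/3! = 1.0000 + 1.2200 + 0.7442 + 0.3026 = 3.2668
a^4/(4!(1-ρ)) = 2.2153/(24 × 0.6950) = 0.1328
P₀ = 1/(3.26684 + 0.132814) = 0.2941
Lq = P₀·a^4·ρ / (4!(1-ρ)²) = 0.2941 × 2.2153 × 0.3050 / (24 × 0.4830) = 0.01714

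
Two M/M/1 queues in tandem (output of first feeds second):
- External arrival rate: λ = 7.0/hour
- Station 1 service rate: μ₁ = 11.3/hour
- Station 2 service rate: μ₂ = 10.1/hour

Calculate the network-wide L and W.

By Jackson's theorem, each station behaves as independent M/M/1.
Station 1: ρ₁ = 7.0/11.3 = 0.6195, L₁ = ρ₁/(1-ρ₁) = λ/(μ₁-λ) = 7.0/4.30 = 1.6279
Station 2: ρ₂ = 7.0/10.1 = 0.6931, L₂ = ρ₂/(1-ρ₂) = λ/(μ₂-λ) = 7.0/3.10 = 2.2581
Total: L = L₁ + L₂ = 1.6279 + 2.2581 = 3.8860
W = L/λ = 3.8860/7.0 = 0.5551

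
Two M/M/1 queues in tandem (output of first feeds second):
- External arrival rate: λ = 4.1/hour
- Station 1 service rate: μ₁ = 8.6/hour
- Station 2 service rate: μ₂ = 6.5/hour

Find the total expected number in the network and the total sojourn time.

By Jackson's theorem, each station behaves as independent M/M/1.
Station 1: ρ₁ = 4.1/8.6 = 0.4767, L₁ = ρ₁/(1-ρ₁) = λ/(μ₁-λ) = 4.1/4.50 = 0.9111
Station 2: ρ₂ = 4.1/6.5 = 0.6308, L₂ = ρ₂/(1-ρ₂) = λ/(μ₂-λ) = 4.1/2.40 = 1.7083
Total: L = L₁ + L₂ = 0.9111 + 1.7083 = 2.6194
W = L/λ = 2.6194/4.1 = 0.6389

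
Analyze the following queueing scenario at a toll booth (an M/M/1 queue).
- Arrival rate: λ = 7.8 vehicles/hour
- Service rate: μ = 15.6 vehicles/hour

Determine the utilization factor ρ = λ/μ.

Server utilization: ρ = λ/μ
ρ = 7.8/15.6 = 0.5000
The server is busy 50.00% of the time.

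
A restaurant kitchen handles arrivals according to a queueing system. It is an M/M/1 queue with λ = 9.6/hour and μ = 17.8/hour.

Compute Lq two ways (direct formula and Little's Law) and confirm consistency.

Method 1 (direct): Lq = λ²/(μ(μ-λ)) = 92.16/(17.8 × 8.20) = 0.6314

Method 2 (Little's Law):
W = 1/(μ-λ) = 1/8.20 = 0.12195
Wq = W - 1/μ = 0.12195 - 0.056180 = 0.06577
Lq = λWq = 9.6 × 0.06577 = 0.6314 ✔ (matches Method 1)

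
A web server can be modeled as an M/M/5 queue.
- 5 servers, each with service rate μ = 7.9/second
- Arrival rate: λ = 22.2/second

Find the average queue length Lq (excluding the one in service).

Traffic intensity: ρ = λ/(cμ) = 22.2/(5×7.9) = 0.5620
Since ρ = 0.5620 < 1, system is stable.
Offered load a = λ/μ = cρ = 22.2/7.9 = 2.8101
P₀ = [ Σₙ₌₀^4 aⁿ/n! + a^5/(5!(1-ρ)) ]⁻¹
Σ = a^0/0! + a^1/1! + a^2/2! + a^3/3! + a^4/4! = 1.00000 + 2.81013 + 3.94841 + 3.69851 + 2.59832 = 14.0554
a^5/(5!(1-ρ)) = 175.2385/(120 × 0.43797) = 3.3343
P₀ = 1/(14.0554 + 3.3343) = 0.05751
Lq = P₀·a^5·ρ / (5!(1-ρ)²) = 0.0575056 × 175.2385 × 0.562025 / (120 × 0.191822) = 0.2460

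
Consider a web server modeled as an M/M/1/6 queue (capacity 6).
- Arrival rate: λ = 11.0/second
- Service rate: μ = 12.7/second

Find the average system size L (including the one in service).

ρ = λ/μ = 11.0/12.7 = 0.86614
P₀ = (1-ρ)/(1-ρ^(K+1)) = (1-0.86614)/(1-0.86614^7) = 0.13386/0.63431 = 0.2110
P_K = P₀×ρ^K = 0.21103 × 0.86614^6 = 0.21103 × 0.42221 = 0.08910
L = ρ[1 - (K+1)ρ^K + Kρ^(K+1)] / [(1-ρ)(1-ρ^(K+1))]
L = 0.86614 × (1 - 7×0.422210 + 6×0.365693) / ((1 - 0.86614) × (1 - 0.365693)) = 2.4348 requests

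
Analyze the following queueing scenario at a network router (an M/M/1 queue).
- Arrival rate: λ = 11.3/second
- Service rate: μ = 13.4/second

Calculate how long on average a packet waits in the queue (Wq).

First, compute utilization: ρ = λ/μ = 11.3/13.4 = 0.8433
For M/M/1: Wq = λ/(μ(μ-λ))
Wq = 11.3/(13.4 × (13.4-11.3))
Wq = 11.3/(13.4 × 2.10)
Wq = 0.4016 seconds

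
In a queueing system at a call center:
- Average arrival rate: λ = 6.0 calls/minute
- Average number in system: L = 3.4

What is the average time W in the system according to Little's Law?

Little's Law: L = λW, so W = L/λ
W = 3.4/6.0 = 0.5667 minutes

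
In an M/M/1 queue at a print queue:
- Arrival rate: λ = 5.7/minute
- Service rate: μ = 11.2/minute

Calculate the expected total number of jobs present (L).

ρ = λ/μ = 5.7/11.2 = 0.5089
For M/M/1: L = λ/(μ-λ)
L = 5.7/(11.2-5.7) = 5.7/5.50
L = 1.0364 jobs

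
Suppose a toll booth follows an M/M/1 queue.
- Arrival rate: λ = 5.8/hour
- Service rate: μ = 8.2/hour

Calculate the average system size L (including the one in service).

ρ = λ/μ = 5.8/8.2 = 0.7073
For M/M/1: L = λ/(μ-λ)
L = 5.8/(8.2-5.8) = 5.8/2.40
L = 2.4167 vehicles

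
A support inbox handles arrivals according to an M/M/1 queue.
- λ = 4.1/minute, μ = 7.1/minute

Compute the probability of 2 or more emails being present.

ρ = λ/μ = 4.1/7.1 = 0.5775
P(N ≥ n) = ρⁿ
P(N ≥ 2) = 0.5775^2
P(N ≥ 2) = 0.3335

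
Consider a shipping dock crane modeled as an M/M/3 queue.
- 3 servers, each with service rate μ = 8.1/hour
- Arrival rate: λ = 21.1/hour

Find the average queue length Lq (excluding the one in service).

Traffic intensity: ρ = λ/(cμ) = 21.1/(3×8.1) = 0.8683
Since ρ = 0.8683 < 1, system is stable.
Offered load a = λ/μ = cρ = 21.1/8.1 = 2.6049
P₀ = [ Σₙ₌₀^2 aⁿ/n! + a^3/(3!(1-ρ)) ]⁻¹
Σ = a^0/0! + a^1/1! + a^2/2! = 1.0000 + 2.6049 + 3.3929 = 6.9978
a^3/(3!(1-ρ)) = 17.6763/(6 × 0.131687) = 22.3716
P₀ = 1/(6.9978 + 22.3716) = 0.03405
Lq = P₀·a^3·ρ / (3!(1-ρ)²) = 0.0340490 × 17.6763 × 0.868313 / (6 × 0.0173415) = 5.0227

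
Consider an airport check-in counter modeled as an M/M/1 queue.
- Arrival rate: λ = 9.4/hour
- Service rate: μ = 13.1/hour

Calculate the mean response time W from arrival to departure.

First, compute utilization: ρ = λ/μ = 9.4/13.1 = 0.7176
For M/M/1: W = 1/(μ-λ)
W = 1/(13.1-9.4) = 1/3.70
W = 0.2703 hours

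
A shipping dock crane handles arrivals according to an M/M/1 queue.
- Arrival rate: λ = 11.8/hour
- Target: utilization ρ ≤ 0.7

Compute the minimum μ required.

ρ = λ/μ, so μ = λ/ρ
μ ≥ 11.8/0.7 = 16.8571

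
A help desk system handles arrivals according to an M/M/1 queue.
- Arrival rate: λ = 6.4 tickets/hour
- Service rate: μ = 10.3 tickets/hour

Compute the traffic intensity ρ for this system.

Server utilization: ρ = λ/μ
ρ = 6.4/10.3 = 0.6214
The server is busy 62.14% of the time.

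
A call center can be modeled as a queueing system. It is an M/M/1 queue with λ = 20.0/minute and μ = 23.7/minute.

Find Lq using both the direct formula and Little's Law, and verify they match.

Method 1 (direct): Lq = λ²/(μ(μ-λ)) = 400.00/(23.7 × 3.70) = 4.5615

Method 2 (Little's Law):
W = 1/(μ-λ) = 1/3.70 = 0.27027
Wq = W - 1/μ = 0.27027 - 0.042194 = 0.228076
Lq = λWq = 20.0 × 0.228076 = 4.5615 ✔ (matches Method 1)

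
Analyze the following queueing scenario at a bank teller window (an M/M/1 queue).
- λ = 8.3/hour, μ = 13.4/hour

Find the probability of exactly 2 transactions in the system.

ρ = λ/μ = 8.3/13.4 = 0.6194
P(n) = (1-ρ)ρⁿ
P(2) = (1-0.6194) × 0.6194^2
P(2) = 0.3806 × 0.3837
P(2) = 0.1460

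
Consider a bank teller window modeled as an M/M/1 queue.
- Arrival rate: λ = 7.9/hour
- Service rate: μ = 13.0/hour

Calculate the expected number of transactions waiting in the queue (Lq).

ρ = λ/μ = 7.9/13.0 = 0.6077
For M/M/1: Lq = λ²/(μ(μ-λ))
Lq = 62.41/(13.0 × 5.10)
Lq = 0.9413 transactions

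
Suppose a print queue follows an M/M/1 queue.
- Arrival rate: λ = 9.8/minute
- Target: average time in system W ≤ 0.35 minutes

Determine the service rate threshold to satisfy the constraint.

For M/M/1: W = 1/(μ-λ)
Need W ≤ 0.35, so 1/(μ-λ) ≤ 0.35
μ - λ ≥ 1/0.35 = 2.8571
μ ≥ 9.8 + 2.8571 = 12.6571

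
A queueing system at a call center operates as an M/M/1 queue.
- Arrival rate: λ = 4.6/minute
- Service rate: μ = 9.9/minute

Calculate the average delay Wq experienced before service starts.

First, compute utilization: ρ = λ/μ = 4.6/9.9 = 0.4646
For M/M/1: Wq = λ/(μ(μ-λ))
Wq = 4.6/(9.9 × (9.9-4.6))
Wq = 4.6/(9.9 × 5.30)
Wq = 0.08767 minutes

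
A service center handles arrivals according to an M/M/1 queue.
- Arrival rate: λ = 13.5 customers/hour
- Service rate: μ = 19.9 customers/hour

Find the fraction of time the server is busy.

Server utilization: ρ = λ/μ
ρ = 13.5/19.9 = 0.6784
The server is busy 67.84% of the time.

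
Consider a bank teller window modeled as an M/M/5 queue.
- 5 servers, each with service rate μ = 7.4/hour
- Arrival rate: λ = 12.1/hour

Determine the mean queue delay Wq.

Traffic intensity: ρ = λ/(cμ) = 12.1/(5×7.4) = 0.3270
Since ρ = 0.3270 < 1, system is stable.
Offered load a = λ/μ = cρ = 12.1/7.4 = 1.6351
P₀ = [ Σₙ₌₀^4 aⁿ/n! + a^5/(5!(1-ρ)) ]⁻¹
Σ = a^0/0! + a^1/1! + a^2/2! + a^3/3! + a^4/4! = 1.00000 + 1.63514 + 1.33683 + 0.728634 + 0.297854 = 4.9985
a^5/(5!(1-ρ)) = 11.6888/(120 × 0.6730) = 0.1447
P₀ = 1/(4.9985 + 0.1447) = 0.1944
Lq = P₀·a^5·ρ / (5!(1-ρ)²) = 0.19443 × 11.6888 × 0.32703 / (120 × 0.45289) = 0.01368
Wq = Lq/λ = 0.013675/12.1 = 0.001130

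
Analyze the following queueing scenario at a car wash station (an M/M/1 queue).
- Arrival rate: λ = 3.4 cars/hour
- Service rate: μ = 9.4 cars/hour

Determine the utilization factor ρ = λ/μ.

Server utilization: ρ = λ/μ
ρ = 3.4/9.4 = 0.3617
The server is busy 36.17% of the time.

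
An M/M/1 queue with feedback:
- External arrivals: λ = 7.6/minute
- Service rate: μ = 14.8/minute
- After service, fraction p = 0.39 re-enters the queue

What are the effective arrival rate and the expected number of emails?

Effective arrival rate: λ_eff = λ/(1-p) = 7.6/(1-0.39) = 7.6/0.61 = 12.459016
ρ = λ_eff/μ = 12.459016/14.8 = 0.841825
L = ρ/(1-ρ) = 0.841825/(1-0.841825) = 5.3221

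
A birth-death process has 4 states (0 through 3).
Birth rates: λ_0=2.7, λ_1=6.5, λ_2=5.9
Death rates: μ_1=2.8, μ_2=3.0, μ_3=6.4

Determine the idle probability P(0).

Ratios P(n)/P(0) = (λ₀···λₙ₋₁)/(μ₁···μₙ):
P(1)/P(0) = (2.7)/(2.8) = 0.964286
P(2)/P(0) = (2.7×6.5)/(2.8×3.0) = 2.08929
P(3)/P(0) = (2.7×6.5×5.9)/(2.8×3.0×6.4) = 1.92606

Normalization: ∑ P(n) = 1
P(0) × (1.00000 + 0.964286 + 2.08929 + 1.92606) = 1
P(0) × 5.9796 = 1
P(0) = 1/5.9796 = 0.1672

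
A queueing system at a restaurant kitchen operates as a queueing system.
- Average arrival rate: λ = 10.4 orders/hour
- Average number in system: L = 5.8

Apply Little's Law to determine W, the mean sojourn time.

Little's Law: L = λW, so W = L/λ
W = 5.8/10.4 = 0.5577 hours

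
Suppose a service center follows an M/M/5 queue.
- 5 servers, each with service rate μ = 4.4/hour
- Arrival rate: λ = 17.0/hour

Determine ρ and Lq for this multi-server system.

Traffic intensity: ρ = λ/(cμ) = 17.0/(5×4.4) = 0.7727
Since ρ = 0.7727 < 1, system is stable.
Offered load a = λ/μ = cρ = 17.0/4.4 = 3.8636
P₀ = [ Σₙ₌₀^4 aⁿ/n! + a^5/(5!(1-ρ)) ]⁻¹
Σ = a^0/0! + a^1/1! + a^2/2! + a^3/3! + a^4/4! = 1.00000 + 3.86364 + 7.46384 + 9.61253 + 9.28483 = 31.2248
a^5/(5!(1-ρ)) = 860.9565/(120 × 0.227273) = 31.5684
P₀ = 1/(31.2248 + 31.5684) = 0.01593
Lq = P₀·a^5·ρ / (5!(1-ρ)²) = 0.015925 × 860.9565 × 0.77273 / (120 × 0.051653) = 1.7093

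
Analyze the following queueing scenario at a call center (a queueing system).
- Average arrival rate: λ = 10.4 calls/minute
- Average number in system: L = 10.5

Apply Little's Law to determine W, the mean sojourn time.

Little's Law: L = λW, so W = L/λ
W = 10.5/10.4 = 1.0096 minutes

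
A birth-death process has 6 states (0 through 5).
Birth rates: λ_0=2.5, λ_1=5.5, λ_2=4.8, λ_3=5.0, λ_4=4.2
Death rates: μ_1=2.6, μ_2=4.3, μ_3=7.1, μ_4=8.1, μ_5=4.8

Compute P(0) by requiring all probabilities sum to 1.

Ratios P(n)/P(0) = (λ₀···λₙ₋₁)/(μ₁···μₙ):
P(1)/P(0) = (2.5)/(2.6) = 0.9615
P(2)/P(0) = (2.5×5.5)/(2.6×4.3) = 1.2299
P(3)/P(0) = (2.5×5.5×4.8)/(2.6×4.3×7.1) = 0.8315
P(4)/P(0) = (2.5×5.5×4.8×5.0)/(2.6×4.3×7.1×8.1) = 0.5132
P(5)/P(0) = (2.5×5.5×4.8×5.0×4.2)/(2.6×4.3×7.1×8.1×4.8) = 0.4491

Normalization: ∑ P(n) = 1
P(0) × (1.0000 + 0.9615 + 1.2299 + 0.8315 + 0.5132 + 0.4491) = 1
P(0) × 4.9852 = 1
P(0) = 1/4.9852 = 0.2006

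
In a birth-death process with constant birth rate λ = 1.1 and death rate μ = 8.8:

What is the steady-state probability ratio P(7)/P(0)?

For constant rates: P(n)/P(0) = (λ/μ)^n
P(7)/P(0) = (1.1/8.8)^7 = 0.1250^7 = 4.768e-07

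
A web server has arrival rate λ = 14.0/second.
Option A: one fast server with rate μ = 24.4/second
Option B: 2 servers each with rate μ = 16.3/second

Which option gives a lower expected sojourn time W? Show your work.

Option A: single server μ = 24.4 (M/M/1)
  ρ_A = 14.0/24.4 = 0.5738
  W_A = 1/(μ-λ) = 1/(24.4-14.0) = 1/10.40 = 0.09615

Option B: 2 servers μ = 16.3 (M/M/2)
  ρ_B = λ/(cμ) = 14.0/(2×16.3) = 0.4294
  Offered load a = λ/μ = cρ = 14.0/16.3 = 0.8589
  P₀ = [ Σₙ₌₀^1 aⁿ/n! + a^2/(2!(1-ρ)) ]⁻¹
  Σ = a^0/0! + a^1/1! = 1.0000 + 0.8589 = 1.8589
  a^2/(2!(1-ρ)) = 0.73770/(2 × 0.57055) = 0.6465
  P₀ = 1/(1.8589 + 0.6465) = 0.3991
  Lq = P₀·a^2·ρ / (2!(1-ρ)²) = 0.3991 × 0.7377 × 0.4294 / (2 × 0.3255) = 0.1942
  Wq_B = Lq/λ = 0.1942/14.0 = 0.01387
  W_B = Wq_B + 1/μ = 0.01387 + 0.06135 = 0.07522

Since W_B = 0.07522 < W_A = 0.09615, Option B (multiple servers) has the shorter time in system.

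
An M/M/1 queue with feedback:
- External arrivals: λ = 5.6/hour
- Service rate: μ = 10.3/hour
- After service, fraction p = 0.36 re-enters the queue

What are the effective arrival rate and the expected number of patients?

Effective arrival rate: λ_eff = λ/(1-p) = 5.6/(1-0.36) = 5.6/0.64 = 8.7500
ρ = λ_eff/μ = 8.7500/10.3 = 0.849515
L = ρ/(1-ρ) = 0.849515/(1-0.849515) = 5.6452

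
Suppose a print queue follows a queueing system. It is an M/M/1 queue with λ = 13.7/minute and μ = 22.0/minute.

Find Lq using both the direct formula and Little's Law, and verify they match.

Method 1 (direct): Lq = λ²/(μ(μ-λ)) = 187.69/(22.0 × 8.30) = 1.0279

Method 2 (Little's Law):
W = 1/(μ-λ) = 1/8.30 = 0.12048
Wq = W - 1/μ = 0.12048 - 0.045455 = 0.07503
Lq = λWq = 13.7 × 0.07503 = 1.0279 ✔ (matches Method 1)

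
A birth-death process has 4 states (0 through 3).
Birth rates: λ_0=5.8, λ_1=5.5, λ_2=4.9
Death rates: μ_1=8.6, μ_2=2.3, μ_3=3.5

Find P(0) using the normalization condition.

Ratios P(n)/P(0) = (λ₀···λₙ₋₁)/(μ₁···μₙ):
P(1)/P(0) = (5.8)/(8.6) = 0.674419
P(2)/P(0) = (5.8×5.5)/(8.6×2.3) = 1.61274
P(3)/P(0) = (5.8×5.5×4.9)/(8.6×2.3×3.5) = 2.25784

Normalization: ∑ P(n) = 1
P(0) × (1.00000 + 0.674419 + 1.61274 + 2.25784) = 1
P(0) × 5.5450 = 1
P(0) = 1/5.5450 = 0.1803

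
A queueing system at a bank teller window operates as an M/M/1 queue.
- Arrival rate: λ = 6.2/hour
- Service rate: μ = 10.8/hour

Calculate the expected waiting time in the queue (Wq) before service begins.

First, compute utilization: ρ = λ/μ = 6.2/10.8 = 0.5741
For M/M/1: Wq = λ/(μ(μ-λ))
Wq = 6.2/(10.8 × (10.8-6.2))
Wq = 6.2/(10.8 × 4.60)
Wq = 0.1248 hours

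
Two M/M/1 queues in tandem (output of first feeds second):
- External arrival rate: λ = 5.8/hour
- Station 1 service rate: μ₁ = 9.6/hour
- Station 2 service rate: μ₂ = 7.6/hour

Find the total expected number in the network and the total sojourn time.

By Jackson's theorem, each station behaves as independent M/M/1.
Station 1: ρ₁ = 5.8/9.6 = 0.6042, L₁ = ρ₁/(1-ρ₁) = λ/(μ₁-λ) = 5.8/3.80 = 1.5263
Station 2: ρ₂ = 5.8/7.6 = 0.7632, L₂ = ρ₂/(1-ρ₂) = λ/(μ₂-λ) = 5.8/1.80 = 3.2222
Total: L = L₁ + L₂ = 1.5263 + 3.2222 = 4.7485
W = L/λ = 4.7485/5.8 = 0.8187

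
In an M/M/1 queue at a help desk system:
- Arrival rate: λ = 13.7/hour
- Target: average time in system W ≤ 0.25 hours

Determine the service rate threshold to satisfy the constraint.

For M/M/1: W = 1/(μ-λ)
Need W ≤ 0.25, so 1/(μ-λ) ≤ 0.25
μ - λ ≥ 1/0.25 = 4.0000
μ ≥ 13.7 + 4.0000 = 17.7000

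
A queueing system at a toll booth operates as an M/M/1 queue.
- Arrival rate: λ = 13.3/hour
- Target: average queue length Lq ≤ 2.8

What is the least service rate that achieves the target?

For M/M/1: Lq = λ²/(μ(μ-λ))
Need Lq ≤ 2.8, i.e. μ(μ-λ) ≥ λ²/2.8
μ² - 13.3μ - 176.89/2.8 ≥ 0  →  μ² - 13.3μ - 63.1750 ≥ 0
Quadratic formula (positive root): μ = [λ + √(λ² + 4×63.1750)]/2
Discriminant: 176.89 + 4×63.1750 = 429.5900, √429.5900 = 20.7266
μ ≥ (13.3 + 20.7266)/2 = 17.0133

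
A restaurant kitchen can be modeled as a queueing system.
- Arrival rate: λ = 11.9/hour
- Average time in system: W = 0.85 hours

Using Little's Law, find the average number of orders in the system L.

Little's Law: L = λW
L = 11.9 × 0.85 = 10.1150 orders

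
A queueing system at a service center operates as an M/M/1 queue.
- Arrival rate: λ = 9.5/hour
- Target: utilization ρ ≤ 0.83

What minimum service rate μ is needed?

ρ = λ/μ, so μ = λ/ρ
μ ≥ 9.5/0.83 = 11.4458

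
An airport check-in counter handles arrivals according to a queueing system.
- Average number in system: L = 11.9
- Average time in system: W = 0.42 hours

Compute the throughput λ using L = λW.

Little's Law: L = λW, so λ = L/W
λ = 11.9/0.42 = 28.3333 passengers/hour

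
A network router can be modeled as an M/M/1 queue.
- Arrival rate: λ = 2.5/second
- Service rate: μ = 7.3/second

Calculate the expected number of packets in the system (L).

ρ = λ/μ = 2.5/7.3 = 0.3425
For M/M/1: L = λ/(μ-λ)
L = 2.5/(7.3-2.5) = 2.5/4.80
L = 0.5208 packets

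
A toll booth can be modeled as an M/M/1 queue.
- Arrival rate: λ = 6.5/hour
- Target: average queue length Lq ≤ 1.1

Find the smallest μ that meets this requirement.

For M/M/1: Lq = λ²/(μ(μ-λ))
Need Lq ≤ 1.1, i.e. μ(μ-λ) ≥ λ²/1.1
μ² - 6.5μ - 42.25/1.1 ≥ 0  →  μ² - 6.5μ - 38.4091 ≥ 0
Quadratic formula (positive root): μ = [λ + √(λ² + 4×38.4091)]/2
Discriminant: 42.25 + 4×38.4091 = 195.8864, √195.8864 = 13.99594
μ ≥ (6.5 + 13.99594)/2 = 10.2480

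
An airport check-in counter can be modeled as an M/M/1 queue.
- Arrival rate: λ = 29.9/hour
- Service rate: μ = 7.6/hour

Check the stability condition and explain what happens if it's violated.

Stability requires ρ = λ/(cμ) < 1
ρ = 29.9/(1 × 7.6) = 29.9/7.60 = 3.9342
Since 3.9342 ≥ 1, the system is UNSTABLE.
Queue grows without bound. Need μ > λ = 29.9.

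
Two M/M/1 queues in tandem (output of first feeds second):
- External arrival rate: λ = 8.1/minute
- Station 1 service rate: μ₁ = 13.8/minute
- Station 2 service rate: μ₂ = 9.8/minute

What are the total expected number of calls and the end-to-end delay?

By Jackson's theorem, each station behaves as independent M/M/1.
Station 1: ρ₁ = 8.1/13.8 = 0.5870, L₁ = ρ₁/(1-ρ₁) = λ/(μ₁-λ) = 8.1/5.70 = 1.4211
Station 2: ρ₂ = 8.1/9.8 = 0.8265, L₂ = ρ₂/(1-ρ₂) = λ/(μ₂-λ) = 8.1/1.70 = 4.7647
Total: L = L₁ + L₂ = 1.4211 + 4.7647 = 6.1858
W = L/λ = 6.1858/8.1 = 0.7637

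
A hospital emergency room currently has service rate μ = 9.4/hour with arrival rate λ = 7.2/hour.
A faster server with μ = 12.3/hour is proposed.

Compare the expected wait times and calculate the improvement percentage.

System 1: ρ₁ = 7.2/9.4 = 0.7660, W₁ = 1/(9.4-7.2) = 0.45455
System 2: ρ₂ = 7.2/12.3 = 0.5854, W₂ = 1/(12.3-7.2) = 0.19608
Improvement: (W₁-W₂)/W₁ = (0.45455-0.19608)/0.45455 = 56.86%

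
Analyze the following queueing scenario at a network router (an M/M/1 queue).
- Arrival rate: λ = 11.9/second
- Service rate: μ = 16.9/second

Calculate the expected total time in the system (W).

First, compute utilization: ρ = λ/μ = 11.9/16.9 = 0.7041
For M/M/1: W = 1/(μ-λ)
W = 1/(16.9-11.9) = 1/5.00
W = 0.2000 seconds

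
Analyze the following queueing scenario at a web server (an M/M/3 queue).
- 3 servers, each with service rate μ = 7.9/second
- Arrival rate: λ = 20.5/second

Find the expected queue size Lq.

Traffic intensity: ρ = λ/(cμ) = 20.5/(3×7.9) = 0.8650
Since ρ = 0.8650 < 1, system is stable.
Offered load a = λ/μ = cρ = 20.5/7.9 = 2.5949
P₀ = [ Σₙ₌₀^2 aⁿ/n! + a^3/(3!(1-ρ)) ]⁻¹
Σ = a^0/0! + a^1/1! + a^2/2! = 1.00000 + 2.59494 + 3.36685 = 6.9618
a^3/(3!(1-ρ)) = 17.4735/(6 × 0.135021) = 21.5689
P₀ = 1/(6.9618 + 21.5689) = 0.03505
Lq = P₀·a^3·ρ / (3!(1-ρ)²) = 0.03505002 × 17.47352 × 0.8649789 / (6 × 0.01823070) = 4.8431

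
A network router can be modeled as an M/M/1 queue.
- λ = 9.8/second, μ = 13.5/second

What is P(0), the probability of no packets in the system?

ρ = λ/μ = 9.8/13.5 = 0.7259
P(0) = 1 - ρ = 1 - 0.7259 = 0.2741
The server is idle 27.41% of the time.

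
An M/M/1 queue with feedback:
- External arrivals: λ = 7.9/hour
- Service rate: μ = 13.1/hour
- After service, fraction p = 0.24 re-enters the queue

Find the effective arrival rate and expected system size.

Effective arrival rate: λ_eff = λ/(1-p) = 7.9/(1-0.24) = 7.9/0.76 = 10.3947
ρ = λ_eff/μ = 10.3947/13.1 = 0.79349
L = ρ/(1-ρ) = 0.79349/(1-0.79349) = 3.8424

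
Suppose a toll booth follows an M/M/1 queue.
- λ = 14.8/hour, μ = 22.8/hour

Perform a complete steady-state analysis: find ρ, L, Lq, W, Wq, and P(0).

Step 1: ρ = λ/μ = 14.8/22.8 = 0.6491
Step 2: L = λ/(μ-λ) = 14.8/8.00 = 1.8500
Step 3: Lq = λ²/(μ(μ-λ)) = 219.04/(22.8×8.00) = 1.2009
Step 4: W = 1/(μ-λ) = 1/8.00 = 0.1250
Step 5: Wq = λ/(μ(μ-λ)) = 14.8/(22.8×8.00) = 0.08114
Step 6: P(0) = 1-ρ = 0.3509
Verify: L = λW = 14.8×0.1250 = 1.8500 ✔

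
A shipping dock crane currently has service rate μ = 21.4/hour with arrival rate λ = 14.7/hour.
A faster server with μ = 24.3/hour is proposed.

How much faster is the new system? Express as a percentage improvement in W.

System 1: ρ₁ = 14.7/21.4 = 0.6869, W₁ = 1/(21.4-14.7) = 0.1493
System 2: ρ₂ = 14.7/24.3 = 0.6049, W₂ = 1/(24.3-14.7) = 0.1042
Improvement: (W₁-W₂)/W₁ = (0.1493-0.1042)/0.1493 = 30.21%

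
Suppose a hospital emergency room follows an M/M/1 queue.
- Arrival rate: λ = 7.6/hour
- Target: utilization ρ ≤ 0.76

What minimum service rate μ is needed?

ρ = λ/μ, so μ = λ/ρ
μ ≥ 7.6/0.76 = 10.0000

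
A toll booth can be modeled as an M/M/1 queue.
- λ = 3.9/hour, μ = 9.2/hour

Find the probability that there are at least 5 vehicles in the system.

ρ = λ/μ = 3.9/9.2 = 0.4239
P(N ≥ n) = ρⁿ
P(N ≥ 5) = 0.4239^5
P(N ≥ 5) = 0.01369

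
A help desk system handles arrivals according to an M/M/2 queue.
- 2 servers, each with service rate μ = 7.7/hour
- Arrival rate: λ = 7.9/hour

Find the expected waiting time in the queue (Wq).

Traffic intensity: ρ = λ/(cμ) = 7.9/(2×7.7) = 0.5130
Since ρ = 0.5130 < 1, system is stable.
Offered load a = λ/μ = cρ = 7.9/7.7 = 1.0260
P₀ = [ Σₙ₌₀^1 aⁿ/n! + a^2/(2!(1-ρ)) ]⁻¹
Σ = a^0/0! + a^1/1! = 1.0000 + 1.0260 = 2.0260
a^2/(2!(1-ρ)) = 1.0526/(2 × 0.4870) = 1.0807
P₀ = 1/(2.0260 + 1.0807) = 0.3219
Lq = P₀·a^2·ρ / (2!(1-ρ)²) = 0.3219 × 1.0526 × 0.5130 / (2 × 0.2372) = 0.3664
Wq = Lq/λ = 0.3664/7.9 = 0.04638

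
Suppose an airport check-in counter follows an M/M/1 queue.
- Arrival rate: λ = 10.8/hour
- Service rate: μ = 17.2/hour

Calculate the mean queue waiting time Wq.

First, compute utilization: ρ = λ/μ = 10.8/17.2 = 0.6279
For M/M/1: Wq = λ/(μ(μ-λ))
Wq = 10.8/(17.2 × (17.2-10.8))
Wq = 10.8/(17.2 × 6.40)
Wq = 0.09811 hours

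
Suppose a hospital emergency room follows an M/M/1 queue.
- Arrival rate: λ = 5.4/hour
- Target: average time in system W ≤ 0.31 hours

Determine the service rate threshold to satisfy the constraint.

For M/M/1: W = 1/(μ-λ)
Need W ≤ 0.31, so 1/(μ-λ) ≤ 0.31
μ - λ ≥ 1/0.31 = 3.2258
μ ≥ 5.4 + 3.2258 = 8.6258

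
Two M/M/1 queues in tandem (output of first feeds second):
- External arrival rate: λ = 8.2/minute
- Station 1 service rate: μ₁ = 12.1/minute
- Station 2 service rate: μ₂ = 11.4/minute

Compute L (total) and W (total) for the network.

By Jackson's theorem, each station behaves as independent M/M/1.
Station 1: ρ₁ = 8.2/12.1 = 0.6777, L₁ = ρ₁/(1-ρ₁) = λ/(μ₁-λ) = 8.2/3.90 = 2.1026
Station 2: ρ₂ = 8.2/11.4 = 0.7193, L₂ = ρ₂/(1-ρ₂) = λ/(μ₂-λ) = 8.2/3.20 = 2.5625
Total: L = L₁ + L₂ = 2.1026 + 2.5625 = 4.6651
W = L/λ = 4.6651/8.2 = 0.5689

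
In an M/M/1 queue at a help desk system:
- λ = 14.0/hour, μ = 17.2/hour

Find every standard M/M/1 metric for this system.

Step 1: ρ = λ/μ = 14.0/17.2 = 0.8140
Step 2: L = λ/(μ-λ) = 14.0/3.20 = 4.3750
Step 3: Lq = λ²/(μ(μ-λ)) = 196.00/(17.2×3.20) = 3.5610
Step 4: W = 1/(μ-λ) = 1/3.20 = 0.3125
Step 5: Wq = λ/(μ(μ-λ)) = 14.0/(17.2×3.20) = 0.2544
Step 6: P(0) = 1-ρ = 0.1860
Verify: L = λW = 14.0×0.3125 = 4.3750 ✔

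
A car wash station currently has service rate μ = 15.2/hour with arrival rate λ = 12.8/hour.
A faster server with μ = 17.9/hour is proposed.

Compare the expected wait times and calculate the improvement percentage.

System 1: ρ₁ = 12.8/15.2 = 0.8421, W₁ = 1/(15.2-12.8) = 0.4167
System 2: ρ₂ = 12.8/17.9 = 0.7151, W₂ = 1/(17.9-12.8) = 0.1961
Improvement: (W₁-W₂)/W₁ = (0.4167-0.1961)/0.4167 = 52.94%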